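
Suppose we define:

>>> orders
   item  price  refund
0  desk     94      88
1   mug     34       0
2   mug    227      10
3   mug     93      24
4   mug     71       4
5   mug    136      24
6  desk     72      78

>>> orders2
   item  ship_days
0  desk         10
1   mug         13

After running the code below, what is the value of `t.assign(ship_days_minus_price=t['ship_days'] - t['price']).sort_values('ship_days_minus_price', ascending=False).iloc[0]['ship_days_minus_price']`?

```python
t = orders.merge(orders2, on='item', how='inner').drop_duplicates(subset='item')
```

merge on 'item' (how='inner') → 7 rows:
   item  price  refund  ship_days
0  desk     94      88         10
1   mug     34       0         13
2   mug    227      10         13
3   mug     93      24         13
4   mug     71       4         13
5   mug    136      24         13
6  desk     72      78         10
drop duplicate item (keep=first):
   item  price  refund  ship_days
0  desk     94      88         10
1   mug     34       0         13
add column ship_days_minus_price = t['ship_days'] - t['price']:
   item  price  refund  ship_days  ship_days_minus_price
0  desk     94      88         10                    -84
1   mug     34       0         13                    -21
sort by ship_days_minus_price descending:
   item  price  refund  ship_days  ship_days_minus_price
1   mug     34       0         13                    -21
0  desk     94      88         10                    -84
Taking the value at position 0, column 'ship_days_minus_price' gives -21.

-21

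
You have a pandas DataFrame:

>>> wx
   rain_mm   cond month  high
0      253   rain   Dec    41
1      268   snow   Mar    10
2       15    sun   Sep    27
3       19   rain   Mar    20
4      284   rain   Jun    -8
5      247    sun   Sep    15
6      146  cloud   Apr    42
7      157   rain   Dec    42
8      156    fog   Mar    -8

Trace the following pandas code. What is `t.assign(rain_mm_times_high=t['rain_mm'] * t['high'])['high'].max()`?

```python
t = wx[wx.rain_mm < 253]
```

filter rows where rain_mm < 253:
   rain_mm   cond month  high
2       15    sun   Sep    27
3       19   rain   Mar    20
5      247    sun   Sep    15
6      146  cloud   Apr    42
7      157   rain   Dec    42
8      156    fog   Mar    -8
add column rain_mm_times_high = t['rain_mm'] * t['high']:
   rain_mm   cond month  high  rain_mm_times_high
2       15    sun   Sep    27                 405
3       19   rain   Mar    20                 380
5      247    sun   Sep    15                3705
6      146  cloud   Apr    42                6132
7      157   rain   Dec    42                6594
8      156    fog   Mar    -8               -1248
Finally, max of column 'high' = 42.

42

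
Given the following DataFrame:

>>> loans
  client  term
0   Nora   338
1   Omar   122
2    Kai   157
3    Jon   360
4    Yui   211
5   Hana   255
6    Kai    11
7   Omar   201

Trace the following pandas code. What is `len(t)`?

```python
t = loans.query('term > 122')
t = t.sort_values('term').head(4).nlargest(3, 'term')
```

filter rows where term > 122:
  client  term
0   Nora   338
2    Kai   157
3    Jon   360
4    Yui   211
5   Hana   255
7   Omar   201
sort by term:
  client  term
2    Kai   157
7   Omar   201
4    Yui   211
5   Hana   255
0   Nora   338
3    Jon   360
take first 4 rows:
  client  term
2    Kai   157
7   Omar   201
4    Yui   211
5   Hana   255
take 3 rows with largest term:
  client  term
5   Hana   255
4    Yui   211
7   Omar   201

3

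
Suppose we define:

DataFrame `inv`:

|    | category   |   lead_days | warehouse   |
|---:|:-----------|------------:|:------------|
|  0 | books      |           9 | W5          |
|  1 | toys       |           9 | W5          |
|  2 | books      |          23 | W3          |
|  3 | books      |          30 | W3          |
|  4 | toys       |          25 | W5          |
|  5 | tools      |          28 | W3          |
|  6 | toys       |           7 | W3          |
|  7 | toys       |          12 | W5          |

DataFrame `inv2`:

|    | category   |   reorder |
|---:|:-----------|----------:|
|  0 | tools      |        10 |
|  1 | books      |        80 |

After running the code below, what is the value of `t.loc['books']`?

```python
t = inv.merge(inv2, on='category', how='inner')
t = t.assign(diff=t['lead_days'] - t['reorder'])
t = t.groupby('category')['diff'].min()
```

-71

merge on 'category' (how='inner') → 4 rows:
  category  lead_days warehouse  reorder
0    books          9        W5       80
1    books         23        W3       80
2    books         30        W3       80
3    tools         28        W3       10
add column diff = t['lead_days'] - t['reorder']:
  category  lead_days warehouse  reorder  diff
0    books          9        W5       80   -71
1    books         23        W3       80   -57
2    books         30        W3       80   -50
3    tools         28        W3       10    18
group by category, min of diff:
category
books   -71
tools    18
Name: diff, dtype: int64
So loc['books'] = -71.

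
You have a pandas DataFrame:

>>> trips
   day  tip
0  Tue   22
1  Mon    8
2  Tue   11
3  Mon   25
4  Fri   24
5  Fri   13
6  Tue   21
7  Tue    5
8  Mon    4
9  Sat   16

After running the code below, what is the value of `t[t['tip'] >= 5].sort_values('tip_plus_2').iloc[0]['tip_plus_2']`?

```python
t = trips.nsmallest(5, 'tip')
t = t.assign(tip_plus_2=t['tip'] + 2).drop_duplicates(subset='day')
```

7

take 5 rows with smallest tip:
   day  tip
8  Mon    4
7  Tue    5
1  Mon    8
2  Tue   11
5  Fri   13
add column tip_plus_2 = t['tip'] + 2:
   day  tip  tip_plus_2
8  Mon    4           6
7  Tue    5           7
1  Mon    8          10
2  Tue   11          13
5  Fri   13          15
drop duplicate day (keep=first):
   day  tip  tip_plus_2
8  Mon    4           6
7  Tue    5           7
5  Fri   13          15
filter rows where tip >= 5:
   day  tip  tip_plus_2
7  Tue    5           7
5  Fri   13          15
sort by tip_plus_2:
   day  tip  tip_plus_2
7  Tue    5           7
5  Fri   13          15
Hence 7.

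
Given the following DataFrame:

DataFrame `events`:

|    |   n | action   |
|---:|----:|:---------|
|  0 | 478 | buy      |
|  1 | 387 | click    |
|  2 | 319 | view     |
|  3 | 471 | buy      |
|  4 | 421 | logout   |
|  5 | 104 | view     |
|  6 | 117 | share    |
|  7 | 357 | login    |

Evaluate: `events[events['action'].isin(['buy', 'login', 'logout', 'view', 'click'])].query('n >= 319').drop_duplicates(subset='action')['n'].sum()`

filter rows where action in ['buy', 'login', 'logout', 'view', 'click']:
     n  action
0  478     buy
1  387   click
2  319    view
3  471     buy
4  421  logout
5  104    view
7  357   login
filter rows where n >= 319:
     n  action
0  478     buy
1  387   click
2  319    view
3  471     buy
4  421  logout
7  357   login
drop duplicate action (keep=first):
     n  action
0  478     buy
1  387   click
2  319    view
4  421  logout
7  357   login
Taking the sum of column 'n' gives 1962.

1962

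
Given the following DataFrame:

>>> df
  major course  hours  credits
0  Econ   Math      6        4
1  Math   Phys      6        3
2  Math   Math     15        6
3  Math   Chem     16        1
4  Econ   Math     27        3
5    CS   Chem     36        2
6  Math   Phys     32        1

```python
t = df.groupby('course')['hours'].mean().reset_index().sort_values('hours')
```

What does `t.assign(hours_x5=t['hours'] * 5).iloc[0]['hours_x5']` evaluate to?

80.0

group by course, mean of hours:
course
Chem    26.0
Math    16.0
Phys    19.0
Name: hours, dtype: float64
reset_index():
  course  hours
0   Chem   26.0
1   Math   16.0
2   Phys   19.0
sort by hours:
  course  hours
1   Math   16.0
2   Phys   19.0
0   Chem   26.0
add column hours_x5 = t['hours'] * 5:
  course  hours  hours_x5
1   Math   16.0      80.0
2   Phys   19.0      95.0
0   Chem   26.0     130.0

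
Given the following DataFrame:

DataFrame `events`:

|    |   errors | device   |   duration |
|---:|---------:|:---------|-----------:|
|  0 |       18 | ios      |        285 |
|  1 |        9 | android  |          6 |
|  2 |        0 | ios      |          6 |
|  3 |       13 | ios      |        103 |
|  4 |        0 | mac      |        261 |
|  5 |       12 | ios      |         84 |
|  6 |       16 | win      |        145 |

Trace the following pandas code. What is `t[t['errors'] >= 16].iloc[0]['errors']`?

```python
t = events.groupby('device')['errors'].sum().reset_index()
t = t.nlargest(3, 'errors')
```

group by device, sum of errors:
device
android     9
ios        43
mac         0
win        16
Name: errors, dtype: int64
reset_index():
    device  errors
0  android       9
1      ios      43
2      mac       0
3      win      16
take 3 rows with largest errors:
    device  errors
1      ios      43
3      win      16
0  android       9
filter rows where errors >= 16:
  device  errors
1    ios      43
3    win      16
Then the value at position 0, column 'errors': 43

43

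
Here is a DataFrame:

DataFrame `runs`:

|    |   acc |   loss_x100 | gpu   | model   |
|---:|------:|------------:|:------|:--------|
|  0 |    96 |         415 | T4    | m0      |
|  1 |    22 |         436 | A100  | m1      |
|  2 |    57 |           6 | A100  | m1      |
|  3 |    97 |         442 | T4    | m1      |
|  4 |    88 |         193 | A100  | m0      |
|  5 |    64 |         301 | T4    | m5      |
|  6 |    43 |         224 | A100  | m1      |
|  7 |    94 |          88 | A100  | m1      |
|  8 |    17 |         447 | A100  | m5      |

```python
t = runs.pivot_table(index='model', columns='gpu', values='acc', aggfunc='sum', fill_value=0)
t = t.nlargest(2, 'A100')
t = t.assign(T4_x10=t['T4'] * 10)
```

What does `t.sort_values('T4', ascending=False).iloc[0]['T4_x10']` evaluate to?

970

pivot: rows=model, cols=gpu, sum(acc):
gpu    A100  T4
model          
m0       88  96
m1      216  97
m5       17  64
take 2 rows with largest A100:
gpu    A100  T4
model          
m1      216  97
m0       88  96
add column T4_x10 = t['T4'] * 10:
gpu    A100  T4  T4_x10
model                  
m1      216  97     970
m0       88  96     960
sort by T4 descending:
gpu    A100  T4  T4_x10
model                  
m1      216  97     970
m0       88  96     960
So iloc[0]['T4_x10'] = 970.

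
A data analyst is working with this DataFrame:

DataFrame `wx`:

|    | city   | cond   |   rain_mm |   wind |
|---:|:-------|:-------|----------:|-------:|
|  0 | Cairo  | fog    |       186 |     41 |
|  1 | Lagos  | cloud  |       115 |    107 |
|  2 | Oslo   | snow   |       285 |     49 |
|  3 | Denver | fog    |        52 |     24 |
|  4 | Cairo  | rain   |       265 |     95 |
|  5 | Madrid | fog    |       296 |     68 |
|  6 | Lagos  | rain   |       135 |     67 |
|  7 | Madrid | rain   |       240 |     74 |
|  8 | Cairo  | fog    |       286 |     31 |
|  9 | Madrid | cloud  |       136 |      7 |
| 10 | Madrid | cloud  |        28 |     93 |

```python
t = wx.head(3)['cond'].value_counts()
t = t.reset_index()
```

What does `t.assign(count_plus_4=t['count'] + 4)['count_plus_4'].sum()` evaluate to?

take first 3 rows:
    city   cond  rain_mm  wind
0  Cairo    fog      186    41
1  Lagos  cloud      115   107
2   Oslo   snow      285    49
value_counts of cond:
cond
fog      1
cloud    1
snow     1
Name: count, dtype: int64
reset_index():
    cond  count
0    fog      1
1  cloud      1
2   snow      1
add column count_plus_4 = t['count'] + 4:
    cond  count  count_plus_4
0    fog      1             5
1  cloud      1             5
2   snow      1             5
Taking the sum of column 'count_plus_4' gives 15.

15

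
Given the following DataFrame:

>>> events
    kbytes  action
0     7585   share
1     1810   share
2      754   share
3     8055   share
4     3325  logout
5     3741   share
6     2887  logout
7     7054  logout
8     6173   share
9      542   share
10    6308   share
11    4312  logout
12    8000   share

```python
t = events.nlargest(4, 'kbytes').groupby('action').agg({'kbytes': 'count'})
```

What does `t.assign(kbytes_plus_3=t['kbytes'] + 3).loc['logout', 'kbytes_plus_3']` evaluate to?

4

take 4 rows with largest kbytes:
    kbytes  action
3     8055   share
12    8000   share
0     7585   share
7     7054  logout
group by action, count of kbytes:
        kbytes
action        
logout       1
share        3
add column kbytes_plus_3 = t['kbytes'] + 3:
        kbytes  kbytes_plus_3
action                       
logout       1              4
share        3              6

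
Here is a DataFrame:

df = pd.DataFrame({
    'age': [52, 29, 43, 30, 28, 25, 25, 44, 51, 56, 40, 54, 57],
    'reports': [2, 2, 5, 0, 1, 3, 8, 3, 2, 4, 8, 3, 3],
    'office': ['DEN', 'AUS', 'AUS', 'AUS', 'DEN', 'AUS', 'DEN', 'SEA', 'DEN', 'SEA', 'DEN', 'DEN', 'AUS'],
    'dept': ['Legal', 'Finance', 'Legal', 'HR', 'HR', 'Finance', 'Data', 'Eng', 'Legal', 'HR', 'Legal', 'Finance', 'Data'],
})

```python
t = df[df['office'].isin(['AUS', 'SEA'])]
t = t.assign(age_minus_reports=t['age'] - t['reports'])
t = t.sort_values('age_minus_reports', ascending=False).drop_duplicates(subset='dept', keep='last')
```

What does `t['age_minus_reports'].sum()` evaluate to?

185

filter rows where office in ['AUS', 'SEA']:
    age  reports office     dept
1    29        2    AUS  Finance
2    43        5    AUS    Legal
3    30        0    AUS       HR
5    25        3    AUS  Finance
7    44        3    SEA      Eng
9    56        4    SEA       HR
12   57        3    AUS     Data
add column age_minus_reports = t['age'] - t['reports']:
    age  reports office     dept  age_minus_reports
1    29        2    AUS  Finance                 27
2    43        5    AUS    Legal                 38
3    30        0    AUS       HR                 30
5    25        3    AUS  Finance                 22
7    44        3    SEA      Eng                 41
9    56        4    SEA       HR                 52
12   57        3    AUS     Data                 54
sort by age_minus_reports descending:
    age  reports office     dept  age_minus_reports
12   57        3    AUS     Data                 54
9    56        4    SEA       HR                 52
7    44        3    SEA      Eng                 41
2    43        5    AUS    Legal                 38
3    30        0    AUS       HR                 30
1    29        2    AUS  Finance                 27
5    25        3    AUS  Finance                 22
drop duplicate dept (keep=last):
    age  reports office     dept  age_minus_reports
12   57        3    AUS     Data                 54
7    44        3    SEA      Eng                 41
2    43        5    AUS    Legal                 38
3    30        0    AUS       HR                 30
5    25        3    AUS  Finance                 22
Then the sum of column 'age_minus_reports': 185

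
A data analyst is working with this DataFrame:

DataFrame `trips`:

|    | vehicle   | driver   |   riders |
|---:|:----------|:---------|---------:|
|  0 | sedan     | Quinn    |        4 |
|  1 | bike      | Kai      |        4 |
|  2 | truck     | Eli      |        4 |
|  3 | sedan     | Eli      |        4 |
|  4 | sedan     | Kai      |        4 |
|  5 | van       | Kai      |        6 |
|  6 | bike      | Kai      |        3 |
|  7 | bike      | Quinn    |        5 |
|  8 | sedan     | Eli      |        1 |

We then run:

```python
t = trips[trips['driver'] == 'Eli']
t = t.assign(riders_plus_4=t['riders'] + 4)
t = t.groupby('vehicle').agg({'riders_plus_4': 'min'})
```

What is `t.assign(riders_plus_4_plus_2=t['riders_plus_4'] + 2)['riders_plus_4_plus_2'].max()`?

filter rows where driver == 'Eli':
  vehicle driver  riders
2   truck    Eli       4
3   sedan    Eli       4
8   sedan    Eli       1
add column riders_plus_4 = t['riders'] + 4:
  vehicle driver  riders  riders_plus_4
2   truck    Eli       4              8
3   sedan    Eli       4              8
8   sedan    Eli       1              5
group by vehicle, min of riders_plus_4:
         riders_plus_4
vehicle               
sedan                5
truck                8
add column riders_plus_4_plus_2 = t['riders_plus_4'] + 2:
         riders_plus_4  riders_plus_4_plus_2
vehicle                                     
sedan                5                     7
truck                8                    10
Hence 10.

10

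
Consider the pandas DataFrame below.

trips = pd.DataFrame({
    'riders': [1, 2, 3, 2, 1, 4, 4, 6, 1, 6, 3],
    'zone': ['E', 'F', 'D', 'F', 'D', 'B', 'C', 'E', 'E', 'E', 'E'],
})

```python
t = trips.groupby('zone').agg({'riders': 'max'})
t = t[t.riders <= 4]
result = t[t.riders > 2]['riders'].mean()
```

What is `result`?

group by zone, max of riders:
      riders
zone        
B          4
C          4
D          3
E          6
F          2
filter rows where riders <= 4:
      riders
zone        
B          4
C          4
D          3
F          2
filter rows where riders > 2:
      riders
zone        
B          4
C          4
D          3
Reading off the mean of column 'riders', we get 3.66666666667.

3.66666666667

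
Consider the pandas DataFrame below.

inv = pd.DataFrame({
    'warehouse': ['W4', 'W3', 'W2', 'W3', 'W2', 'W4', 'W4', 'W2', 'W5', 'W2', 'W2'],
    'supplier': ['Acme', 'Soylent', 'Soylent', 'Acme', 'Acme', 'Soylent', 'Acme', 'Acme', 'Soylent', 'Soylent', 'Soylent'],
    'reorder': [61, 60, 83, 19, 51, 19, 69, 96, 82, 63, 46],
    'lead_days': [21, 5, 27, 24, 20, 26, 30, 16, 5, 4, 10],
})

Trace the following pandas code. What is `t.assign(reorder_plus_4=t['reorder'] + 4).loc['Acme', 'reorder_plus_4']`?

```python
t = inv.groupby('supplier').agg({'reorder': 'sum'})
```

300

group by supplier, sum of reorder:
          reorder
supplier         
Acme          296
Soylent       353
add column reorder_plus_4 = t['reorder'] + 4:
          reorder  reorder_plus_4
supplier                         
Acme          296             300
Soylent       353             357
Reading off the value at row 'Acme', column 'reorder_plus_4', we get 300.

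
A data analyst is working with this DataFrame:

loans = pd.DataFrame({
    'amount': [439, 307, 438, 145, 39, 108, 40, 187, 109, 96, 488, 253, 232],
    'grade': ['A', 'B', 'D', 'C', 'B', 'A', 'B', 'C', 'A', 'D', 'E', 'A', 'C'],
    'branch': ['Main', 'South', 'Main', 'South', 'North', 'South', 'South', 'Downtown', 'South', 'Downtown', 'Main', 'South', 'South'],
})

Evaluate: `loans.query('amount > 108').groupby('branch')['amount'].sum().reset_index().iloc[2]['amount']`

1046

filter rows where amount > 108:
    amount grade    branch
0      439     A      Main
1      307     B     South
2      438     D      Main
3      145     C     South
7      187     C  Downtown
8      109     A     South
10     488     E      Main
11     253     A     South
12     232     C     South
group by branch, sum of amount:
branch
Downtown     187
Main        1365
South       1046
Name: amount, dtype: int64
reset_index():
     branch  amount
0  Downtown     187
1      Main    1365
2     South    1046
Taking the value at position 2, column 'amount' gives 1046.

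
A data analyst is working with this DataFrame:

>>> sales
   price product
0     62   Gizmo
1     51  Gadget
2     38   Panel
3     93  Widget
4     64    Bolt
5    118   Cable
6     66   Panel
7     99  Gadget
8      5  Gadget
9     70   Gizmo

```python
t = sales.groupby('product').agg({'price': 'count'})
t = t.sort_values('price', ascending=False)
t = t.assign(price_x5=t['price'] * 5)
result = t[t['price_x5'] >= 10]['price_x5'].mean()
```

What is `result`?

group by product, count of price:
         price
product       
Bolt         1
Cable        1
Gadget       3
Gizmo        2
Panel        2
Widget       1
sort by price descending:
         price
product       
Gadget       3
Gizmo        2
Panel        2
Bolt         1
Cable        1
Widget       1
add column price_x5 = t['price'] * 5:
         price  price_x5
product                 
Gadget       3        15
Gizmo        2        10
Panel        2        10
Bolt         1         5
Cable        1         5
Widget       1         5
filter rows where price_x5 >= 10:
         price  price_x5
product                 
Gadget       3        15
Gizmo        2        10
Panel        2        10

11.6666666667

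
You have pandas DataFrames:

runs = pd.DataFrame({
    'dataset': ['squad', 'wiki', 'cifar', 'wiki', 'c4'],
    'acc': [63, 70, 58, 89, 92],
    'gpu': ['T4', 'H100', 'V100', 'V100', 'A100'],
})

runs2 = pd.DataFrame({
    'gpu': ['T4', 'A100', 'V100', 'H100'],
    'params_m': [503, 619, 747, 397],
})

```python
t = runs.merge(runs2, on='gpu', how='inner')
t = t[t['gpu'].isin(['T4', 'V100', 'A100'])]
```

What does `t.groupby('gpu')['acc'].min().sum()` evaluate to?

merge on 'gpu' (how='inner') → 5 rows:
  dataset  acc   gpu  params_m
0   squad   63    T4       503
1    wiki   70  H100       397
2   cifar   58  V100       747
3    wiki   89  V100       747
4      c4   92  A100       619
filter rows where gpu in ['T4', 'V100', 'A100']:
  dataset  acc   gpu  params_m
0   squad   63    T4       503
2   cifar   58  V100       747
3    wiki   89  V100       747
4      c4   92  A100       619
group by gpu, min of acc:
gpu
A100    92
T4      63
V100    58
Name: acc, dtype: int64

213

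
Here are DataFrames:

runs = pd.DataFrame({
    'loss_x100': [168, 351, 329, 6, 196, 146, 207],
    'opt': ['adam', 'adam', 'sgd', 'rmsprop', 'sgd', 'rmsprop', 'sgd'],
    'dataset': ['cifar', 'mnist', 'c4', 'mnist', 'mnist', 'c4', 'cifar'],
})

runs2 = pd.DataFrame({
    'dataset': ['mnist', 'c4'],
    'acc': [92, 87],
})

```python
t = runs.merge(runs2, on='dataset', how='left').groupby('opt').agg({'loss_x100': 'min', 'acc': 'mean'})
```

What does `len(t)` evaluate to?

merge on 'dataset' (how='left') → 7 rows:
   loss_x100      opt dataset   acc
0        168     adam   cifar   NaN
1        351     adam   mnist  92.0
2        329      sgd      c4  87.0
3          6  rmsprop   mnist  92.0
4        196      sgd   mnist  92.0
5        146  rmsprop      c4  87.0
6        207      sgd   cifar   NaN
group by opt: min(loss_x100), mean(acc):
         loss_x100   acc
opt                     
adam           168  92.0
rmsprop          6  89.5
sgd            196  89.5
Taking the number of rows gives 3.

3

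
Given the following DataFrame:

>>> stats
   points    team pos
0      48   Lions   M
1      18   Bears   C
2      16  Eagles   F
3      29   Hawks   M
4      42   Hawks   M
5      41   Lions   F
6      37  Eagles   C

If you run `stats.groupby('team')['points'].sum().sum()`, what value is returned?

group by team, sum of points:
team
Bears     18
Eagles    53
Hawks     71
Lions     89
Name: points, dtype: int64
Then the sum of the resulting series: 231

231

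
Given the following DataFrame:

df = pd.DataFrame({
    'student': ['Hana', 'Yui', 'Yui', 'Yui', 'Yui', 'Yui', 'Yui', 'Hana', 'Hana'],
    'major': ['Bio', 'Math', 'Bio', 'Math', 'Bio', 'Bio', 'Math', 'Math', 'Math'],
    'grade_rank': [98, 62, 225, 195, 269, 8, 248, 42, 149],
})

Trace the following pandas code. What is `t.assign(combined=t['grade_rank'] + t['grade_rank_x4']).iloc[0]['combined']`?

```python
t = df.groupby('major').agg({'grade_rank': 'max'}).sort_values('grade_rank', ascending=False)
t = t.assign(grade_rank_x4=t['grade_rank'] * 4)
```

group by major, max of grade_rank:
       grade_rank
major            
Bio           269
Math          248
sort by grade_rank descending:
       grade_rank
major            
Bio           269
Math          248
add column grade_rank_x4 = t['grade_rank'] * 4:
       grade_rank  grade_rank_x4
major                           
Bio           269           1076
Math          248            992
add column combined = t['grade_rank'] + t['grade_rank_x4']:
       grade_rank  grade_rank_x4  combined
major                                     
Bio           269           1076      1345
Math          248            992      1240
So iloc[0]['combined'] = 1345.

1345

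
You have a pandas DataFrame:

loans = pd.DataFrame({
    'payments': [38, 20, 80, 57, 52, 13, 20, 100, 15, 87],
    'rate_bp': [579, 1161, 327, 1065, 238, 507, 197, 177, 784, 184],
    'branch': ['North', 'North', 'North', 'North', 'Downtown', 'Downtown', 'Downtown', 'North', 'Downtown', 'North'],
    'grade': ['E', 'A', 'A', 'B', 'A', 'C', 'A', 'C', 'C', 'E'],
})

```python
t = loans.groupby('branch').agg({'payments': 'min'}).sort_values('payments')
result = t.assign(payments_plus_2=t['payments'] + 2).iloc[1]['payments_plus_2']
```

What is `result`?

group by branch, min of payments:
          payments
branch            
Downtown        13
North           20
sort by payments:
          payments
branch            
Downtown        13
North           20
add column payments_plus_2 = t['payments'] + 2:
          payments  payments_plus_2
branch                             
Downtown        13               15
North           20               22
So iloc[1]['payments_plus_2'] = 22.

22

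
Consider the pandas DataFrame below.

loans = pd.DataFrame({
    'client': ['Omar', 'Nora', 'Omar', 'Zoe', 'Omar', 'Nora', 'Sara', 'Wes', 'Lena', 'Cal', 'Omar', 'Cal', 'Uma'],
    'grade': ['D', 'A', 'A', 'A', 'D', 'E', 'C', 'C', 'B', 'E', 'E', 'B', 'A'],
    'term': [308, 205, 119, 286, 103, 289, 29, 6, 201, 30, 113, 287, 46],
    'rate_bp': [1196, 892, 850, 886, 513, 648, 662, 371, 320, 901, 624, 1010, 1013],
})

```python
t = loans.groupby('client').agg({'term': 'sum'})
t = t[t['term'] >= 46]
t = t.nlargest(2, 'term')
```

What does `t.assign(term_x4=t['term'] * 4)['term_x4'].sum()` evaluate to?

4548

group by client, sum of term:
        term
client      
Cal      317
Lena     201
Nora     494
Omar     643
Sara      29
Uma       46
Wes        6
Zoe      286
filter rows where term >= 46:
        term
client      
Cal      317
Lena     201
Nora     494
Omar     643
Uma       46
Zoe      286
take 2 rows with largest term:
        term
client      
Omar     643
Nora     494
add column term_x4 = t['term'] * 4:
        term  term_x4
client               
Omar     643     2572
Nora     494     1976
sum of column 'term_x4' → 4548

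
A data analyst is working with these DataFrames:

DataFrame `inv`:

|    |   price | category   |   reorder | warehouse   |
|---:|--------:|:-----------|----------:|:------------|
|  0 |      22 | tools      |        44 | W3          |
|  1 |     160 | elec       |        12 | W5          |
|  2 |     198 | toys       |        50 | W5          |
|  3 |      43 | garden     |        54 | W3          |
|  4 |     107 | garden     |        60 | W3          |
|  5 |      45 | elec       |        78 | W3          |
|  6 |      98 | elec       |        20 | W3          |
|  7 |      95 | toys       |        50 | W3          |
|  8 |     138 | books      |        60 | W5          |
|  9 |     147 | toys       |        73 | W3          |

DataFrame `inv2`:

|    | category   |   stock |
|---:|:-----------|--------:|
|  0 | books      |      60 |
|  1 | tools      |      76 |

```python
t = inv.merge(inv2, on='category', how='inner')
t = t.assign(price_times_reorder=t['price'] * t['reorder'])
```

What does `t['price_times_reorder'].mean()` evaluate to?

merge on 'category' (how='inner') → 2 rows:
   price category  reorder warehouse  stock
0     22    tools       44        W3     76
1    138    books       60        W5     60
add column price_times_reorder = t['price'] * t['reorder']:
   price category  reorder warehouse  stock  price_times_reorder
0     22    tools       44        W3     76                  968
1    138    books       60        W5     60                 8280
Hence 4624.0.

4624.0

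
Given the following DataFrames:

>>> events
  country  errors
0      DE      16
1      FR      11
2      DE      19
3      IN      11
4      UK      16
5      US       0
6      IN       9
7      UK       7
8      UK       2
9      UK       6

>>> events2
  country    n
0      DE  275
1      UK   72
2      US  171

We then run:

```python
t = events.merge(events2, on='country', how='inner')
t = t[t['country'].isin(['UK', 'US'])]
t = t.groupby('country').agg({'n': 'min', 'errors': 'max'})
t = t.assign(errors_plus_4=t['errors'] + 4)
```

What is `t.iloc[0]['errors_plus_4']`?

20

merge on 'country' (how='inner') → 7 rows:
  country  errors    n
0      DE      16  275
1      DE      19  275
2      UK      16   72
3      US       0  171
4      UK       7   72
5      UK       2   72
6      UK       6   72
filter rows where country in ['UK', 'US']:
  country  errors    n
2      UK      16   72
3      US       0  171
4      UK       7   72
5      UK       2   72
6      UK       6   72
group by country: min(n), max(errors):
           n  errors
country             
UK        72      16
US       171       0
add column errors_plus_4 = t['errors'] + 4:
           n  errors  errors_plus_4
country                            
UK        72      16             20
US       171       0              4
The value at position 0, column 'errors_plus_4' is 20.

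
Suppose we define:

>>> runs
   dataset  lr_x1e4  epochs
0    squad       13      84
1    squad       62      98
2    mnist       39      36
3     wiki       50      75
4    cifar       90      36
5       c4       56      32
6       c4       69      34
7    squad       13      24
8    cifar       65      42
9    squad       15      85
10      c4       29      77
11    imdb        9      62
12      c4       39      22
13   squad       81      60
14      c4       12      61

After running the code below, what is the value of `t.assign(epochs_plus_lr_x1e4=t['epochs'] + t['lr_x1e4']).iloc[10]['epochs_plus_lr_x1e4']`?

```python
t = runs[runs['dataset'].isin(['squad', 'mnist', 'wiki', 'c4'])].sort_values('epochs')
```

filter rows where dataset in ['squad', 'mnist', 'wiki', 'c4']:
   dataset  lr_x1e4  epochs
0    squad       13      84
1    squad       62      98
2    mnist       39      36
3     wiki       50      75
5       c4       56      32
6       c4       69      34
7    squad       13      24
9    squad       15      85
10      c4       29      77
12      c4       39      22
13   squad       81      60
14      c4       12      61
sort by epochs:
   dataset  lr_x1e4  epochs
12      c4       39      22
7    squad       13      24
5       c4       56      32
6       c4       69      34
2    mnist       39      36
13   squad       81      60
14      c4       12      61
3     wiki       50      75
10      c4       29      77
0    squad       13      84
9    squad       15      85
1    squad       62      98
add column epochs_plus_lr_x1e4 = t['epochs'] + t['lr_x1e4']:
   dataset  lr_x1e4  epochs  epochs_plus_lr_x1e4
12      c4       39      22                   61
7    squad       13      24                   37
5       c4       56      32                   88
6       c4       69      34                  103
2    mnist       39      36                   75
13   squad       81      60                  141
14      c4       12      61                   73
3     wiki       50      75                  125
10      c4       29      77                  106
0    squad       13      84                   97
9    squad       15      85                  100
1    squad       62      98                  160
Reading off the value at position 10, column 'epochs_plus_lr_x1e4', we get 100.

100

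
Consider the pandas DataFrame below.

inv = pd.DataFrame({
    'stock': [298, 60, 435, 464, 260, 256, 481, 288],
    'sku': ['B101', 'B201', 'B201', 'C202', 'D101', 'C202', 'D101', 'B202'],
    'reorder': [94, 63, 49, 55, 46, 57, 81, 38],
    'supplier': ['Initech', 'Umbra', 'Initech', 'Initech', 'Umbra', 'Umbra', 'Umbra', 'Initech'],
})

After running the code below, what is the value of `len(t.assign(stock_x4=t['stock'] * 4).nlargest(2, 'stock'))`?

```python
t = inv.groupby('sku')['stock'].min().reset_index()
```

2

group by sku, min of stock:
sku
B101    298
B201     60
B202    288
C202    256
D101    260
Name: stock, dtype: int64
reset_index():
    sku  stock
0  B101    298
1  B201     60
2  B202    288
3  C202    256
4  D101    260
add column stock_x4 = t['stock'] * 4:
    sku  stock  stock_x4
0  B101    298      1192
1  B201     60       240
2  B202    288      1152
3  C202    256      1024
4  D101    260      1040
take 2 rows with largest stock:
    sku  stock  stock_x4
0  B101    298      1192
2  B202    288      1152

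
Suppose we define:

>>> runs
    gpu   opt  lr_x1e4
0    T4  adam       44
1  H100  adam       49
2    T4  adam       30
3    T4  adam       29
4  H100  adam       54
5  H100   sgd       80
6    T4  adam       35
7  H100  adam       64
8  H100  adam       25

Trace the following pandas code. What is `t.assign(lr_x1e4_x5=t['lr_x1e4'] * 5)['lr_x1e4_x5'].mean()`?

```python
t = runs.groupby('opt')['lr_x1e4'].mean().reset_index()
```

group by opt, mean of lr_x1e4:
opt
adam    41.25
sgd     80.00
Name: lr_x1e4, dtype: float64
reset_index():
    opt  lr_x1e4
0  adam    41.25
1   sgd    80.00
add column lr_x1e4_x5 = t['lr_x1e4'] * 5:
    opt  lr_x1e4  lr_x1e4_x5
0  adam    41.25      206.25
1   sgd    80.00      400.00
The mean of column 'lr_x1e4_x5' is 303.125.

303.125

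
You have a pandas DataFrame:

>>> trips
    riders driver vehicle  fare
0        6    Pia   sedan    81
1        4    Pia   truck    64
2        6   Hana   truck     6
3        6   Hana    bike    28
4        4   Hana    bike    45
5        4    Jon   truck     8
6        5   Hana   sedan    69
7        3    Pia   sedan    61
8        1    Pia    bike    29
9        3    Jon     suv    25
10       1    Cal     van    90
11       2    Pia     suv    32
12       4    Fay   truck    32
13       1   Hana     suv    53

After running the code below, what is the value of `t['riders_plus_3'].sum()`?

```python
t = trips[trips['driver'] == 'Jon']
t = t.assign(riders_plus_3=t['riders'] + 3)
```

filter rows where driver == 'Jon':
   riders driver vehicle  fare
5       4    Jon   truck     8
9       3    Jon     suv    25
add column riders_plus_3 = t['riders'] + 3:
   riders driver vehicle  fare  riders_plus_3
5       4    Jon   truck     8              7
9       3    Jon     suv    25              6

13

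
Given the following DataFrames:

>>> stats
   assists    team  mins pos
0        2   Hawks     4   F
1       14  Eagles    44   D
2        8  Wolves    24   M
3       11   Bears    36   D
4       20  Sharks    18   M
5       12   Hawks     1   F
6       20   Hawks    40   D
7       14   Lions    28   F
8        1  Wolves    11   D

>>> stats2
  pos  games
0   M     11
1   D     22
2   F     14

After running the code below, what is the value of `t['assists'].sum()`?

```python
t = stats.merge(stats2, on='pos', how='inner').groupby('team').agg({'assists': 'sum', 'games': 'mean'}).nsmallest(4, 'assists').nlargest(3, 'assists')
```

39

merge on 'pos' (how='inner') → 9 rows:
   assists    team  mins pos  games
0        2   Hawks     4   F     14
1       14  Eagles    44   D     22
2        8  Wolves    24   M     11
3       11   Bears    36   D     22
4       20  Sharks    18   M     11
5       12   Hawks     1   F     14
6       20   Hawks    40   D     22
7       14   Lions    28   F     14
8        1  Wolves    11   D     22
group by team: sum(assists), mean(games):
        assists      games
team                      
Bears        11  22.000000
Eagles       14  22.000000
Hawks        34  16.666667
Lions        14  14.000000
Sharks       20  11.000000
Wolves        9  16.500000
take 4 rows with smallest assists:
        assists  games
team                  
Wolves        9   16.5
Bears        11   22.0
Eagles       14   22.0
Lions        14   14.0
take 3 rows with largest assists:
        assists  games
team                  
Eagles       14   22.0
Lions        14   14.0
Bears        11   22.0
Taking the sum of column 'assists' gives 39.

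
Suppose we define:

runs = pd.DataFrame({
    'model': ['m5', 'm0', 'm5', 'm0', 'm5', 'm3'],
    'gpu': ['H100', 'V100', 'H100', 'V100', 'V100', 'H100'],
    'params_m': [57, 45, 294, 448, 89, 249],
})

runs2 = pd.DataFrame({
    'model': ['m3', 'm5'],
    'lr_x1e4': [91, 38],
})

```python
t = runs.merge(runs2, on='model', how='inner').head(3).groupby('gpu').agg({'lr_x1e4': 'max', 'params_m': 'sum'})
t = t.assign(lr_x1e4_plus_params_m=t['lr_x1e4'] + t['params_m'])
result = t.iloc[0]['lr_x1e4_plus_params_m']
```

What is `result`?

389

merge on 'model' (how='inner') → 4 rows:
  model   gpu  params_m  lr_x1e4
0    m5  H100        57       38
1    m5  H100       294       38
2    m5  V100        89       38
3    m3  H100       249       91
take first 3 rows:
  model   gpu  params_m  lr_x1e4
0    m5  H100        57       38
1    m5  H100       294       38
2    m5  V100        89       38
group by gpu: max(lr_x1e4), sum(params_m):
      lr_x1e4  params_m
gpu                    
H100       38       351
V100       38        89
add column lr_x1e4_plus_params_m = t['lr_x1e4'] + t['params_m']:
      lr_x1e4  params_m  lr_x1e4_plus_params_m
gpu                                           
H100       38       351                    389
V100       38        89                    127
Then the value at position 0, column 'lr_x1e4_plus_params_m': 389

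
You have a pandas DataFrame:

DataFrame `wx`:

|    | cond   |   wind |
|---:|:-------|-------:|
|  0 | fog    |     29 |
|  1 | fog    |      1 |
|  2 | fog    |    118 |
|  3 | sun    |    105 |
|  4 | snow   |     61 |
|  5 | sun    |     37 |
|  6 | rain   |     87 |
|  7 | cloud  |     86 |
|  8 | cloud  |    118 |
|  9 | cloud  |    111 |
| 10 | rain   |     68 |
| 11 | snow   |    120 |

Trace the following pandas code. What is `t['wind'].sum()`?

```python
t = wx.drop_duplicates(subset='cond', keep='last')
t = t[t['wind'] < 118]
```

drop duplicate cond (keep=last):
     cond  wind
2     fog   118
5     sun    37
9   cloud   111
10   rain    68
11   snow   120
filter rows where wind < 118:
     cond  wind
5     sun    37
9   cloud   111
10   rain    68
So sum() = 216.

216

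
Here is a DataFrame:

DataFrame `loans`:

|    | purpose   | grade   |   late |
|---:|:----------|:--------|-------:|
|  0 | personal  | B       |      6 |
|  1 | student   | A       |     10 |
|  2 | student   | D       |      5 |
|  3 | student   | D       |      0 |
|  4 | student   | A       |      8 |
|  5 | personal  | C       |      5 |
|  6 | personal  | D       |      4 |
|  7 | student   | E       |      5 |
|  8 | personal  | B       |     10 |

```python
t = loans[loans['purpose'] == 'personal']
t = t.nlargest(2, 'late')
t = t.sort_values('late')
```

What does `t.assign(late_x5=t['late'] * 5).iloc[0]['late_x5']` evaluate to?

30

filter rows where purpose == 'personal':
    purpose grade  late
0  personal     B     6
5  personal     C     5
6  personal     D     4
8  personal     B    10
take 2 rows with largest late:
    purpose grade  late
8  personal     B    10
0  personal     B     6
sort by late:
    purpose grade  late
0  personal     B     6
8  personal     B    10
add column late_x5 = t['late'] * 5:
    purpose grade  late  late_x5
0  personal     B     6       30
8  personal     B    10       50
Hence 30.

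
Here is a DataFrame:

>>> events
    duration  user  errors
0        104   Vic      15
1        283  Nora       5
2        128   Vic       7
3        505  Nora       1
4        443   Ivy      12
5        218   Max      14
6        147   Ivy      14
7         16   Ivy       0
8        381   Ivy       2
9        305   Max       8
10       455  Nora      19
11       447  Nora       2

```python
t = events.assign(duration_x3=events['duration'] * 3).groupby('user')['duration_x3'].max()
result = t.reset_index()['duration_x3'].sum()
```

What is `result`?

4143

add column duration_x3 = events['duration'] * 3:
    duration  user  errors  duration_x3
0        104   Vic      15          312
1        283  Nora       5          849
2        128   Vic       7          384
3        505  Nora       1         1515
4        443   Ivy      12         1329
5        218   Max      14          654
6        147   Ivy      14          441
7         16   Ivy       0           48
8        381   Ivy       2         1143
9        305   Max       8          915
10       455  Nora      19         1365
11       447  Nora       2         1341
group by user, max of duration_x3:
user
Ivy     1329
Max      915
Nora    1515
Vic      384
Name: duration_x3, dtype: int64
reset_index():
   user  duration_x3
0   Ivy         1329
1   Max          915
2  Nora         1515
3   Vic          384
Finally, sum of column 'duration_x3' = 4143.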